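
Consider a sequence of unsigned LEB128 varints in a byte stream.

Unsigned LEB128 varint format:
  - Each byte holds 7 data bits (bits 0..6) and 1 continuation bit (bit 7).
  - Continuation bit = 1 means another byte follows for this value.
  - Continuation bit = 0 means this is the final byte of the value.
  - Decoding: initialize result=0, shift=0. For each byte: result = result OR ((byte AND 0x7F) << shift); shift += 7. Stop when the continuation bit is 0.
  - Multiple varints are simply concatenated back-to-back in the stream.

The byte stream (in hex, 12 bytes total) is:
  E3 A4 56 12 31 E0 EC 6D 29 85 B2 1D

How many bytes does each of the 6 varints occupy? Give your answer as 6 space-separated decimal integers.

Answer: 3 1 1 3 1 3

Derivation:
  byte[0]=0xE3 cont=1 payload=0x63=99: acc |= 99<<0 -> acc=99 shift=7
  byte[1]=0xA4 cont=1 payload=0x24=36: acc |= 36<<7 -> acc=4707 shift=14
  byte[2]=0x56 cont=0 payload=0x56=86: acc |= 86<<14 -> acc=1413731 shift=21 [end]
Varint 1: bytes[0:3] = E3 A4 56 -> value 1413731 (3 byte(s))
  byte[3]=0x12 cont=0 payload=0x12=18: acc |= 18<<0 -> acc=18 shift=7 [end]
Varint 2: bytes[3:4] = 12 -> value 18 (1 byte(s))
  byte[4]=0x31 cont=0 payload=0x31=49: acc |= 49<<0 -> acc=49 shift=7 [end]
Varint 3: bytes[4:5] = 31 -> value 49 (1 byte(s))
  byte[5]=0xE0 cont=1 payload=0x60=96: acc |= 96<<0 -> acc=96 shift=7
  byte[6]=0xEC cont=1 payload=0x6C=108: acc |= 108<<7 -> acc=13920 shift=14
  byte[7]=0x6D cont=0 payload=0x6D=109: acc |= 109<<14 -> acc=1799776 shift=21 [end]
Varint 4: bytes[5:8] = E0 EC 6D -> value 1799776 (3 byte(s))
  byte[8]=0x29 cont=0 payload=0x29=41: acc |= 41<<0 -> acc=41 shift=7 [end]
Varint 5: bytes[8:9] = 29 -> value 41 (1 byte(s))
  byte[9]=0x85 cont=1 payload=0x05=5: acc |= 5<<0 -> acc=5 shift=7
  byte[10]=0xB2 cont=1 payload=0x32=50: acc |= 50<<7 -> acc=6405 shift=14
  byte[11]=0x1D cont=0 payload=0x1D=29: acc |= 29<<14 -> acc=481541 shift=21 [end]
Varint 6: bytes[9:12] = 85 B2 1D -> value 481541 (3 byte(s))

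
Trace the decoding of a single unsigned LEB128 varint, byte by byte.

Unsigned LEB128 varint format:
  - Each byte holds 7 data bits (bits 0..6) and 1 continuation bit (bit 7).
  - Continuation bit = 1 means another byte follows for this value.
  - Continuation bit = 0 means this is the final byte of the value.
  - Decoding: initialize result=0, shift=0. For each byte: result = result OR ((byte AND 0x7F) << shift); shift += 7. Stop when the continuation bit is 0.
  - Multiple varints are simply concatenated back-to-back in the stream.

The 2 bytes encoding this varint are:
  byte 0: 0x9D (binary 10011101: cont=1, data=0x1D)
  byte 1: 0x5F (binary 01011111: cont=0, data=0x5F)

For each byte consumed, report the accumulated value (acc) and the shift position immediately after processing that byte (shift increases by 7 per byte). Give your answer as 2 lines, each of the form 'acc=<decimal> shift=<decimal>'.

Answer: acc=29 shift=7
acc=12189 shift=14

Derivation:
byte 0=0x9D: payload=0x1D=29, contrib = 29<<0 = 29; acc -> 29, shift -> 7
byte 1=0x5F: payload=0x5F=95, contrib = 95<<7 = 12160; acc -> 12189, shift -> 14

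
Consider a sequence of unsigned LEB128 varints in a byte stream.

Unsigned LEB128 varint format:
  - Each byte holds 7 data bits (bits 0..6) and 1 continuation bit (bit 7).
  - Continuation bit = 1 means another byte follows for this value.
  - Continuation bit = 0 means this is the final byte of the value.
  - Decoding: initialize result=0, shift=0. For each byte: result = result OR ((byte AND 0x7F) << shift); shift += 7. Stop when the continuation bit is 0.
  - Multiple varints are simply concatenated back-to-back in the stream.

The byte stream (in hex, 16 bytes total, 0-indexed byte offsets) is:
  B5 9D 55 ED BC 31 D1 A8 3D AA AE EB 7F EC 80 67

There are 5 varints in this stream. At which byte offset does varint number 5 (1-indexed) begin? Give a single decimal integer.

  byte[0]=0xB5 cont=1 payload=0x35=53: acc |= 53<<0 -> acc=53 shift=7
  byte[1]=0x9D cont=1 payload=0x1D=29: acc |= 29<<7 -> acc=3765 shift=14
  byte[2]=0x55 cont=0 payload=0x55=85: acc |= 85<<14 -> acc=1396405 shift=21 [end]
Varint 1: bytes[0:3] = B5 9D 55 -> value 1396405 (3 byte(s))
  byte[3]=0xED cont=1 payload=0x6D=109: acc |= 109<<0 -> acc=109 shift=7
  byte[4]=0xBC cont=1 payload=0x3C=60: acc |= 60<<7 -> acc=7789 shift=14
  byte[5]=0x31 cont=0 payload=0x31=49: acc |= 49<<14 -> acc=810605 shift=21 [end]
Varint 2: bytes[3:6] = ED BC 31 -> value 810605 (3 byte(s))
  byte[6]=0xD1 cont=1 payload=0x51=81: acc |= 81<<0 -> acc=81 shift=7
  byte[7]=0xA8 cont=1 payload=0x28=40: acc |= 40<<7 -> acc=5201 shift=14
  byte[8]=0x3D cont=0 payload=0x3D=61: acc |= 61<<14 -> acc=1004625 shift=21 [end]
Varint 3: bytes[6:9] = D1 A8 3D -> value 1004625 (3 byte(s))
  byte[9]=0xAA cont=1 payload=0x2A=42: acc |= 42<<0 -> acc=42 shift=7
  byte[10]=0xAE cont=1 payload=0x2E=46: acc |= 46<<7 -> acc=5930 shift=14
  byte[11]=0xEB cont=1 payload=0x6B=107: acc |= 107<<14 -> acc=1759018 shift=21
  byte[12]=0x7F cont=0 payload=0x7F=127: acc |= 127<<21 -> acc=268097322 shift=28 [end]
Varint 4: bytes[9:13] = AA AE EB 7F -> value 268097322 (4 byte(s))
  byte[13]=0xEC cont=1 payload=0x6C=108: acc |= 108<<0 -> acc=108 shift=7
  byte[14]=0x80 cont=1 payload=0x00=0: acc |= 0<<7 -> acc=108 shift=14
  byte[15]=0x67 cont=0 payload=0x67=103: acc |= 103<<14 -> acc=1687660 shift=21 [end]
Varint 5: bytes[13:16] = EC 80 67 -> value 1687660 (3 byte(s))

Answer: 13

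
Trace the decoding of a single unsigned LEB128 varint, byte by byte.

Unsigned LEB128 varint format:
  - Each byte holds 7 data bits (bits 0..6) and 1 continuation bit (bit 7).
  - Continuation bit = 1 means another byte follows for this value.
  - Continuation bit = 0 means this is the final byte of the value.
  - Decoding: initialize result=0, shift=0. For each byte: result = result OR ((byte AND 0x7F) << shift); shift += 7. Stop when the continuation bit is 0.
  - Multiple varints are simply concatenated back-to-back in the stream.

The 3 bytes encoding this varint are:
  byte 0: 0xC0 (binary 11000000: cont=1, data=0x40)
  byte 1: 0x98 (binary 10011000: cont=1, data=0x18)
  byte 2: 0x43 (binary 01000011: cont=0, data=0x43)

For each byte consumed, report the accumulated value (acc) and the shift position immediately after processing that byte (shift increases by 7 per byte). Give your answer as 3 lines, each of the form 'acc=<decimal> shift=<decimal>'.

byte 0=0xC0: payload=0x40=64, contrib = 64<<0 = 64; acc -> 64, shift -> 7
byte 1=0x98: payload=0x18=24, contrib = 24<<7 = 3072; acc -> 3136, shift -> 14
byte 2=0x43: payload=0x43=67, contrib = 67<<14 = 1097728; acc -> 1100864, shift -> 21

Answer: acc=64 shift=7
acc=3136 shift=14
acc=1100864 shift=21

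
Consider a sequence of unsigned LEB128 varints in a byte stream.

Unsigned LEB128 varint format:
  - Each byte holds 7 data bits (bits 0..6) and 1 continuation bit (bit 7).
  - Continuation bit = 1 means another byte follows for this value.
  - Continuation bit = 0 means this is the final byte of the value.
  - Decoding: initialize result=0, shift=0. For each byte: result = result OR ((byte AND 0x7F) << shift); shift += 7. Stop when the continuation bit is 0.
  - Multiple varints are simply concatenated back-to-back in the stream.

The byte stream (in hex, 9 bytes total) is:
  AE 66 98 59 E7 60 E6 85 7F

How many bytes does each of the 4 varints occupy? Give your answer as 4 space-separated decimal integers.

Answer: 2 2 2 3

Derivation:
  byte[0]=0xAE cont=1 payload=0x2E=46: acc |= 46<<0 -> acc=46 shift=7
  byte[1]=0x66 cont=0 payload=0x66=102: acc |= 102<<7 -> acc=13102 shift=14 [end]
Varint 1: bytes[0:2] = AE 66 -> value 13102 (2 byte(s))
  byte[2]=0x98 cont=1 payload=0x18=24: acc |= 24<<0 -> acc=24 shift=7
  byte[3]=0x59 cont=0 payload=0x59=89: acc |= 89<<7 -> acc=11416 shift=14 [end]
Varint 2: bytes[2:4] = 98 59 -> value 11416 (2 byte(s))
  byte[4]=0xE7 cont=1 payload=0x67=103: acc |= 103<<0 -> acc=103 shift=7
  byte[5]=0x60 cont=0 payload=0x60=96: acc |= 96<<7 -> acc=12391 shift=14 [end]
Varint 3: bytes[4:6] = E7 60 -> value 12391 (2 byte(s))
  byte[6]=0xE6 cont=1 payload=0x66=102: acc |= 102<<0 -> acc=102 shift=7
  byte[7]=0x85 cont=1 payload=0x05=5: acc |= 5<<7 -> acc=742 shift=14
  byte[8]=0x7F cont=0 payload=0x7F=127: acc |= 127<<14 -> acc=2081510 shift=21 [end]
Varint 4: bytes[6:9] = E6 85 7F -> value 2081510 (3 byte(s))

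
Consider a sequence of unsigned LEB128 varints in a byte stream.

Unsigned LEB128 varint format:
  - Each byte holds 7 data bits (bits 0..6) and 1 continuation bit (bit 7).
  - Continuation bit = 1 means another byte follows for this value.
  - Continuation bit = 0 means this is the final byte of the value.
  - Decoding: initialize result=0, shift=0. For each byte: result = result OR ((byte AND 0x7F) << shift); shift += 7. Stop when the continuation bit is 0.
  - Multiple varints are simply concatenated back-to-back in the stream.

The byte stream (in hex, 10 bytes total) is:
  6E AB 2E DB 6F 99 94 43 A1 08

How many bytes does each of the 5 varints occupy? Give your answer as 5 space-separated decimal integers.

  byte[0]=0x6E cont=0 payload=0x6E=110: acc |= 110<<0 -> acc=110 shift=7 [end]
Varint 1: bytes[0:1] = 6E -> value 110 (1 byte(s))
  byte[1]=0xAB cont=1 payload=0x2B=43: acc |= 43<<0 -> acc=43 shift=7
  byte[2]=0x2E cont=0 payload=0x2E=46: acc |= 46<<7 -> acc=5931 shift=14 [end]
Varint 2: bytes[1:3] = AB 2E -> value 5931 (2 byte(s))
  byte[3]=0xDB cont=1 payload=0x5B=91: acc |= 91<<0 -> acc=91 shift=7
  byte[4]=0x6F cont=0 payload=0x6F=111: acc |= 111<<7 -> acc=14299 shift=14 [end]
Varint 3: bytes[3:5] = DB 6F -> value 14299 (2 byte(s))
  byte[5]=0x99 cont=1 payload=0x19=25: acc |= 25<<0 -> acc=25 shift=7
  byte[6]=0x94 cont=1 payload=0x14=20: acc |= 20<<7 -> acc=2585 shift=14
  byte[7]=0x43 cont=0 payload=0x43=67: acc |= 67<<14 -> acc=1100313 shift=21 [end]
Varint 4: bytes[5:8] = 99 94 43 -> value 1100313 (3 byte(s))
  byte[8]=0xA1 cont=1 payload=0x21=33: acc |= 33<<0 -> acc=33 shift=7
  byte[9]=0x08 cont=0 payload=0x08=8: acc |= 8<<7 -> acc=1057 shift=14 [end]
Varint 5: bytes[8:10] = A1 08 -> value 1057 (2 byte(s))

Answer: 1 2 2 3 2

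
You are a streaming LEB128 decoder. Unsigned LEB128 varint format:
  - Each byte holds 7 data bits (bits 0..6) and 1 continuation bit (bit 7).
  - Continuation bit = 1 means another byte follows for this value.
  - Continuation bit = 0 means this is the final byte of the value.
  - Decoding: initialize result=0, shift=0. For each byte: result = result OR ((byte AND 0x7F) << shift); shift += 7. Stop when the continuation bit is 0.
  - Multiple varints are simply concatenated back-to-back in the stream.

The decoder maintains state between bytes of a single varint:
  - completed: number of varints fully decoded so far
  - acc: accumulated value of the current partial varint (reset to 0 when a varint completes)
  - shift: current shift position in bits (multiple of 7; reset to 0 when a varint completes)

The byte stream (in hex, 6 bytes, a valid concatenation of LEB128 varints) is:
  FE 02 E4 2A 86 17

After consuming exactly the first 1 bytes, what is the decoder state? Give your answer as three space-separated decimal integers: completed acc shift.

Answer: 0 126 7

Derivation:
byte[0]=0xFE cont=1 payload=0x7E: acc |= 126<<0 -> completed=0 acc=126 shift=7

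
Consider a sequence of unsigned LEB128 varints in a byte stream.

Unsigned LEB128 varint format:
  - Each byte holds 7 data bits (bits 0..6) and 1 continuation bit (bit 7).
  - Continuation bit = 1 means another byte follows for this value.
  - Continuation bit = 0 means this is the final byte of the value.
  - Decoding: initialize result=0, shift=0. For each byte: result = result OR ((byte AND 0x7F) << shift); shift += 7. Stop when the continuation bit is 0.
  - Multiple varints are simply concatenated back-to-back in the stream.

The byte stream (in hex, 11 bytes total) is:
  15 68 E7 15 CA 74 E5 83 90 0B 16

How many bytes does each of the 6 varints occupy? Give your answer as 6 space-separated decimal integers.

Answer: 1 1 2 2 4 1

Derivation:
  byte[0]=0x15 cont=0 payload=0x15=21: acc |= 21<<0 -> acc=21 shift=7 [end]
Varint 1: bytes[0:1] = 15 -> value 21 (1 byte(s))
  byte[1]=0x68 cont=0 payload=0x68=104: acc |= 104<<0 -> acc=104 shift=7 [end]
Varint 2: bytes[1:2] = 68 -> value 104 (1 byte(s))
  byte[2]=0xE7 cont=1 payload=0x67=103: acc |= 103<<0 -> acc=103 shift=7
  byte[3]=0x15 cont=0 payload=0x15=21: acc |= 21<<7 -> acc=2791 shift=14 [end]
Varint 3: bytes[2:4] = E7 15 -> value 2791 (2 byte(s))
  byte[4]=0xCA cont=1 payload=0x4A=74: acc |= 74<<0 -> acc=74 shift=7
  byte[5]=0x74 cont=0 payload=0x74=116: acc |= 116<<7 -> acc=14922 shift=14 [end]
Varint 4: bytes[4:6] = CA 74 -> value 14922 (2 byte(s))
  byte[6]=0xE5 cont=1 payload=0x65=101: acc |= 101<<0 -> acc=101 shift=7
  byte[7]=0x83 cont=1 payload=0x03=3: acc |= 3<<7 -> acc=485 shift=14
  byte[8]=0x90 cont=1 payload=0x10=16: acc |= 16<<14 -> acc=262629 shift=21
  byte[9]=0x0B cont=0 payload=0x0B=11: acc |= 11<<21 -> acc=23331301 shift=28 [end]
Varint 5: bytes[6:10] = E5 83 90 0B -> value 23331301 (4 byte(s))
  byte[10]=0x16 cont=0 payload=0x16=22: acc |= 22<<0 -> acc=22 shift=7 [end]
Varint 6: bytes[10:11] = 16 -> value 22 (1 byte(s))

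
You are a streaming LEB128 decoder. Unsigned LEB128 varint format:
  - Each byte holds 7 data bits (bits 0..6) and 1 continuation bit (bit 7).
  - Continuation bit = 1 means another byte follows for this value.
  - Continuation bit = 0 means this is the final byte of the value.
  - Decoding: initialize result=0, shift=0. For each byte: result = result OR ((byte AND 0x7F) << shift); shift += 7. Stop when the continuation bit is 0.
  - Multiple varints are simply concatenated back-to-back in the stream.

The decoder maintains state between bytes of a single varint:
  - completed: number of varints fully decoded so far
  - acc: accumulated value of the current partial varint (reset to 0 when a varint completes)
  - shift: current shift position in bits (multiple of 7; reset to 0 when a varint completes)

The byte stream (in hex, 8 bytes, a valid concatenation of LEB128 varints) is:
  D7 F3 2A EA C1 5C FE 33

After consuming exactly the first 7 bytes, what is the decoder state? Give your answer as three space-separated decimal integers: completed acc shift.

byte[0]=0xD7 cont=1 payload=0x57: acc |= 87<<0 -> completed=0 acc=87 shift=7
byte[1]=0xF3 cont=1 payload=0x73: acc |= 115<<7 -> completed=0 acc=14807 shift=14
byte[2]=0x2A cont=0 payload=0x2A: varint #1 complete (value=702935); reset -> completed=1 acc=0 shift=0
byte[3]=0xEA cont=1 payload=0x6A: acc |= 106<<0 -> completed=1 acc=106 shift=7
byte[4]=0xC1 cont=1 payload=0x41: acc |= 65<<7 -> completed=1 acc=8426 shift=14
byte[5]=0x5C cont=0 payload=0x5C: varint #2 complete (value=1515754); reset -> completed=2 acc=0 shift=0
byte[6]=0xFE cont=1 payload=0x7E: acc |= 126<<0 -> completed=2 acc=126 shift=7

Answer: 2 126 7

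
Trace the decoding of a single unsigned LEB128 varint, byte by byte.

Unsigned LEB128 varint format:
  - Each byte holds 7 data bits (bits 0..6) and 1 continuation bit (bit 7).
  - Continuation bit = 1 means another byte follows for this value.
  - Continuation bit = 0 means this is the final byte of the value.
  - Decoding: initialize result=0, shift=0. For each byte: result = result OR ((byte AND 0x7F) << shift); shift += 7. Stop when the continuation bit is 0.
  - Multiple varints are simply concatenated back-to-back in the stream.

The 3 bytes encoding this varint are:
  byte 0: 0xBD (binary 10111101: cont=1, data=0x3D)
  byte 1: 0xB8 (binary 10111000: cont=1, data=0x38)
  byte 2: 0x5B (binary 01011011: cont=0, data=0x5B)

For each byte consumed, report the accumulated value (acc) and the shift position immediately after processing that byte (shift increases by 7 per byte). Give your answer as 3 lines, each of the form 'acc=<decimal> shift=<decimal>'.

Answer: acc=61 shift=7
acc=7229 shift=14
acc=1498173 shift=21

Derivation:
byte 0=0xBD: payload=0x3D=61, contrib = 61<<0 = 61; acc -> 61, shift -> 7
byte 1=0xB8: payload=0x38=56, contrib = 56<<7 = 7168; acc -> 7229, shift -> 14
byte 2=0x5B: payload=0x5B=91, contrib = 91<<14 = 1490944; acc -> 1498173, shift -> 21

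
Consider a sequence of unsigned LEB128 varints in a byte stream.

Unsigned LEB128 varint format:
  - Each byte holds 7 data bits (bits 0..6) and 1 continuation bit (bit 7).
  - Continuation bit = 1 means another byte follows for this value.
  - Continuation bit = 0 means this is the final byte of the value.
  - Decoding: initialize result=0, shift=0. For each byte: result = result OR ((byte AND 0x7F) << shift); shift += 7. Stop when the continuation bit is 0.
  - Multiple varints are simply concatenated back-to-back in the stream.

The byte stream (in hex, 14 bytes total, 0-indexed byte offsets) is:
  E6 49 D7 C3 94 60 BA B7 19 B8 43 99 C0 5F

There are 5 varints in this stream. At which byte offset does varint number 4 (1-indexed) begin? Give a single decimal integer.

  byte[0]=0xE6 cont=1 payload=0x66=102: acc |= 102<<0 -> acc=102 shift=7
  byte[1]=0x49 cont=0 payload=0x49=73: acc |= 73<<7 -> acc=9446 shift=14 [end]
Varint 1: bytes[0:2] = E6 49 -> value 9446 (2 byte(s))
  byte[2]=0xD7 cont=1 payload=0x57=87: acc |= 87<<0 -> acc=87 shift=7
  byte[3]=0xC3 cont=1 payload=0x43=67: acc |= 67<<7 -> acc=8663 shift=14
  byte[4]=0x94 cont=1 payload=0x14=20: acc |= 20<<14 -> acc=336343 shift=21
  byte[5]=0x60 cont=0 payload=0x60=96: acc |= 96<<21 -> acc=201662935 shift=28 [end]
Varint 2: bytes[2:6] = D7 C3 94 60 -> value 201662935 (4 byte(s))
  byte[6]=0xBA cont=1 payload=0x3A=58: acc |= 58<<0 -> acc=58 shift=7
  byte[7]=0xB7 cont=1 payload=0x37=55: acc |= 55<<7 -> acc=7098 shift=14
  byte[8]=0x19 cont=0 payload=0x19=25: acc |= 25<<14 -> acc=416698 shift=21 [end]
Varint 3: bytes[6:9] = BA B7 19 -> value 416698 (3 byte(s))
  byte[9]=0xB8 cont=1 payload=0x38=56: acc |= 56<<0 -> acc=56 shift=7
  byte[10]=0x43 cont=0 payload=0x43=67: acc |= 67<<7 -> acc=8632 shift=14 [end]
Varint 4: bytes[9:11] = B8 43 -> value 8632 (2 byte(s))
  byte[11]=0x99 cont=1 payload=0x19=25: acc |= 25<<0 -> acc=25 shift=7
  byte[12]=0xC0 cont=1 payload=0x40=64: acc |= 64<<7 -> acc=8217 shift=14
  byte[13]=0x5F cont=0 payload=0x5F=95: acc |= 95<<14 -> acc=1564697 shift=21 [end]
Varint 5: bytes[11:14] = 99 C0 5F -> value 1564697 (3 byte(s))

Answer: 9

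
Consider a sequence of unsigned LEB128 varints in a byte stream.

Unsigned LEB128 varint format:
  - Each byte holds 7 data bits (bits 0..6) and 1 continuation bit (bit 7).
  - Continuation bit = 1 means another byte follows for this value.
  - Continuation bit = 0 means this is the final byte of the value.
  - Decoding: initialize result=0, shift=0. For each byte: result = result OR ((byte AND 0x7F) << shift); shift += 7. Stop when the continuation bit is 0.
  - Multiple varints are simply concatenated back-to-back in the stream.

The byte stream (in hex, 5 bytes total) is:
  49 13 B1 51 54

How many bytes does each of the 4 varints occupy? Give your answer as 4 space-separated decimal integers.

Answer: 1 1 2 1

Derivation:
  byte[0]=0x49 cont=0 payload=0x49=73: acc |= 73<<0 -> acc=73 shift=7 [end]
Varint 1: bytes[0:1] = 49 -> value 73 (1 byte(s))
  byte[1]=0x13 cont=0 payload=0x13=19: acc |= 19<<0 -> acc=19 shift=7 [end]
Varint 2: bytes[1:2] = 13 -> value 19 (1 byte(s))
  byte[2]=0xB1 cont=1 payload=0x31=49: acc |= 49<<0 -> acc=49 shift=7
  byte[3]=0x51 cont=0 payload=0x51=81: acc |= 81<<7 -> acc=10417 shift=14 [end]
Varint 3: bytes[2:4] = B1 51 -> value 10417 (2 byte(s))
  byte[4]=0x54 cont=0 payload=0x54=84: acc |= 84<<0 -> acc=84 shift=7 [end]
Varint 4: bytes[4:5] = 54 -> value 84 (1 byte(s))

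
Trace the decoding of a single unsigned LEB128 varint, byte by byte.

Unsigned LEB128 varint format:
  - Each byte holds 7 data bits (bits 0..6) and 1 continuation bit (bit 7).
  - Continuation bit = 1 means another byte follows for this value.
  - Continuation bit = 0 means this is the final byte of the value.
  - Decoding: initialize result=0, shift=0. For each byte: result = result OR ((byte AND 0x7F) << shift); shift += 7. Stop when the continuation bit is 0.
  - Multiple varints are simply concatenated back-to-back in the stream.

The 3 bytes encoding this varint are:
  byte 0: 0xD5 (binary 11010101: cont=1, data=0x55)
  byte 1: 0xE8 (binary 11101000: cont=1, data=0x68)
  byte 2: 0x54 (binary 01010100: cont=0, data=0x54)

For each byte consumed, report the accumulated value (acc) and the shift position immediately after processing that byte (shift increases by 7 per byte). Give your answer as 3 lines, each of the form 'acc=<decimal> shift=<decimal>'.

Answer: acc=85 shift=7
acc=13397 shift=14
acc=1389653 shift=21

Derivation:
byte 0=0xD5: payload=0x55=85, contrib = 85<<0 = 85; acc -> 85, shift -> 7
byte 1=0xE8: payload=0x68=104, contrib = 104<<7 = 13312; acc -> 13397, shift -> 14
byte 2=0x54: payload=0x54=84, contrib = 84<<14 = 1376256; acc -> 1389653, shift -> 21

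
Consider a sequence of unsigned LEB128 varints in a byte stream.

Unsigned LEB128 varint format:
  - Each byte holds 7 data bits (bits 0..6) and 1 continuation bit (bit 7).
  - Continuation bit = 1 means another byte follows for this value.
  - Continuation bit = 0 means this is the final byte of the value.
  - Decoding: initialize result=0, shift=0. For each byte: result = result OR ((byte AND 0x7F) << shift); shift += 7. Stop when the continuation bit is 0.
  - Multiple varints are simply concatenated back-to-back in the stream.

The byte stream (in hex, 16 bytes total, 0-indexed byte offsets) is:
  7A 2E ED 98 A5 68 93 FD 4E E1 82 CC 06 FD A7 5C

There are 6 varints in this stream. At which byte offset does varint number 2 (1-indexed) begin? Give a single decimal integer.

  byte[0]=0x7A cont=0 payload=0x7A=122: acc |= 122<<0 -> acc=122 shift=7 [end]
Varint 1: bytes[0:1] = 7A -> value 122 (1 byte(s))
  byte[1]=0x2E cont=0 payload=0x2E=46: acc |= 46<<0 -> acc=46 shift=7 [end]
Varint 2: bytes[1:2] = 2E -> value 46 (1 byte(s))
  byte[2]=0xED cont=1 payload=0x6D=109: acc |= 109<<0 -> acc=109 shift=7
  byte[3]=0x98 cont=1 payload=0x18=24: acc |= 24<<7 -> acc=3181 shift=14
  byte[4]=0xA5 cont=1 payload=0x25=37: acc |= 37<<14 -> acc=609389 shift=21
  byte[5]=0x68 cont=0 payload=0x68=104: acc |= 104<<21 -> acc=218713197 shift=28 [end]
Varint 3: bytes[2:6] = ED 98 A5 68 -> value 218713197 (4 byte(s))
  byte[6]=0x93 cont=1 payload=0x13=19: acc |= 19<<0 -> acc=19 shift=7
  byte[7]=0xFD cont=1 payload=0x7D=125: acc |= 125<<7 -> acc=16019 shift=14
  byte[8]=0x4E cont=0 payload=0x4E=78: acc |= 78<<14 -> acc=1293971 shift=21 [end]
Varint 4: bytes[6:9] = 93 FD 4E -> value 1293971 (3 byte(s))
  byte[9]=0xE1 cont=1 payload=0x61=97: acc |= 97<<0 -> acc=97 shift=7
  byte[10]=0x82 cont=1 payload=0x02=2: acc |= 2<<7 -> acc=353 shift=14
  byte[11]=0xCC cont=1 payload=0x4C=76: acc |= 76<<14 -> acc=1245537 shift=21
  byte[12]=0x06 cont=0 payload=0x06=6: acc |= 6<<21 -> acc=13828449 shift=28 [end]
Varint 5: bytes[9:13] = E1 82 CC 06 -> value 13828449 (4 byte(s))
  byte[13]=0xFD cont=1 payload=0x7D=125: acc |= 125<<0 -> acc=125 shift=7
  byte[14]=0xA7 cont=1 payload=0x27=39: acc |= 39<<7 -> acc=5117 shift=14
  byte[15]=0x5C cont=0 payload=0x5C=92: acc |= 92<<14 -> acc=1512445 shift=21 [end]
Varint 6: bytes[13:16] = FD A7 5C -> value 1512445 (3 byte(s))

Answer: 1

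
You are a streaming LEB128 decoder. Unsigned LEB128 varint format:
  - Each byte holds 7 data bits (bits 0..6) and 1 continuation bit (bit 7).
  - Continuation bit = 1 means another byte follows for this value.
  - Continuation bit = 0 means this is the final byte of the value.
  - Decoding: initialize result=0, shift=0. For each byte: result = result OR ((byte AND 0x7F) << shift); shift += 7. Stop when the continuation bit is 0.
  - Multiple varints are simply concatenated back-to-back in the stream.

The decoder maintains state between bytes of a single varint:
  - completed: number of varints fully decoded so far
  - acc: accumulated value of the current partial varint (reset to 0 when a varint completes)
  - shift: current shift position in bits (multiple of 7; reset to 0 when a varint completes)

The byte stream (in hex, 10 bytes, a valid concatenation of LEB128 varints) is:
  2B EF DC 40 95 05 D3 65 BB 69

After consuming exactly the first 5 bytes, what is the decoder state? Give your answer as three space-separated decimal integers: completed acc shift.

byte[0]=0x2B cont=0 payload=0x2B: varint #1 complete (value=43); reset -> completed=1 acc=0 shift=0
byte[1]=0xEF cont=1 payload=0x6F: acc |= 111<<0 -> completed=1 acc=111 shift=7
byte[2]=0xDC cont=1 payload=0x5C: acc |= 92<<7 -> completed=1 acc=11887 shift=14
byte[3]=0x40 cont=0 payload=0x40: varint #2 complete (value=1060463); reset -> completed=2 acc=0 shift=0
byte[4]=0x95 cont=1 payload=0x15: acc |= 21<<0 -> completed=2 acc=21 shift=7

Answer: 2 21 7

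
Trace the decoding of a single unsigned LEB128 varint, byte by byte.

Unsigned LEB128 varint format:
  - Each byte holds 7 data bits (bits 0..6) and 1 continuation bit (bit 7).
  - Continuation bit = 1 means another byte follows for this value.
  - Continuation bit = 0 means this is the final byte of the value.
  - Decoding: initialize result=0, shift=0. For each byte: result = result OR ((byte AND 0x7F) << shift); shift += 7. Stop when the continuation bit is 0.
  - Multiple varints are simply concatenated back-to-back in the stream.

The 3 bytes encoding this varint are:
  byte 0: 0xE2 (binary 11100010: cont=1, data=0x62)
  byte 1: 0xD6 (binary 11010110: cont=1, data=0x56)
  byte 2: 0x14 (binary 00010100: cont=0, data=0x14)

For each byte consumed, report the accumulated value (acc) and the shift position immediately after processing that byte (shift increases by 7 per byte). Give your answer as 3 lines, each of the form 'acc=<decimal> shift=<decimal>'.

Answer: acc=98 shift=7
acc=11106 shift=14
acc=338786 shift=21

Derivation:
byte 0=0xE2: payload=0x62=98, contrib = 98<<0 = 98; acc -> 98, shift -> 7
byte 1=0xD6: payload=0x56=86, contrib = 86<<7 = 11008; acc -> 11106, shift -> 14
byte 2=0x14: payload=0x14=20, contrib = 20<<14 = 327680; acc -> 338786, shift -> 21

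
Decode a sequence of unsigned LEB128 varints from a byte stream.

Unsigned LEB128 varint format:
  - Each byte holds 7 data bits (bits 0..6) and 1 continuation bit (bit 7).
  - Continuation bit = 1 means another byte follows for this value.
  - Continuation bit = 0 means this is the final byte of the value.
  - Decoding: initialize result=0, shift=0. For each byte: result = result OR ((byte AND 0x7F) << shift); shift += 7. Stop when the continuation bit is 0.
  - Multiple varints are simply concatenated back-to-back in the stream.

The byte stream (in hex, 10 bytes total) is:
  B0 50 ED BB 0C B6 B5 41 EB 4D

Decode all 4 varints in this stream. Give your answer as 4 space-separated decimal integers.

  byte[0]=0xB0 cont=1 payload=0x30=48: acc |= 48<<0 -> acc=48 shift=7
  byte[1]=0x50 cont=0 payload=0x50=80: acc |= 80<<7 -> acc=10288 shift=14 [end]
Varint 1: bytes[0:2] = B0 50 -> value 10288 (2 byte(s))
  byte[2]=0xED cont=1 payload=0x6D=109: acc |= 109<<0 -> acc=109 shift=7
  byte[3]=0xBB cont=1 payload=0x3B=59: acc |= 59<<7 -> acc=7661 shift=14
  byte[4]=0x0C cont=0 payload=0x0C=12: acc |= 12<<14 -> acc=204269 shift=21 [end]
Varint 2: bytes[2:5] = ED BB 0C -> value 204269 (3 byte(s))
  byte[5]=0xB6 cont=1 payload=0x36=54: acc |= 54<<0 -> acc=54 shift=7
  byte[6]=0xB5 cont=1 payload=0x35=53: acc |= 53<<7 -> acc=6838 shift=14
  byte[7]=0x41 cont=0 payload=0x41=65: acc |= 65<<14 -> acc=1071798 shift=21 [end]
Varint 3: bytes[5:8] = B6 B5 41 -> value 1071798 (3 byte(s))
  byte[8]=0xEB cont=1 payload=0x6B=107: acc |= 107<<0 -> acc=107 shift=7
  byte[9]=0x4D cont=0 payload=0x4D=77: acc |= 77<<7 -> acc=9963 shift=14 [end]
Varint 4: bytes[8:10] = EB 4D -> value 9963 (2 byte(s))

Answer: 10288 204269 1071798 9963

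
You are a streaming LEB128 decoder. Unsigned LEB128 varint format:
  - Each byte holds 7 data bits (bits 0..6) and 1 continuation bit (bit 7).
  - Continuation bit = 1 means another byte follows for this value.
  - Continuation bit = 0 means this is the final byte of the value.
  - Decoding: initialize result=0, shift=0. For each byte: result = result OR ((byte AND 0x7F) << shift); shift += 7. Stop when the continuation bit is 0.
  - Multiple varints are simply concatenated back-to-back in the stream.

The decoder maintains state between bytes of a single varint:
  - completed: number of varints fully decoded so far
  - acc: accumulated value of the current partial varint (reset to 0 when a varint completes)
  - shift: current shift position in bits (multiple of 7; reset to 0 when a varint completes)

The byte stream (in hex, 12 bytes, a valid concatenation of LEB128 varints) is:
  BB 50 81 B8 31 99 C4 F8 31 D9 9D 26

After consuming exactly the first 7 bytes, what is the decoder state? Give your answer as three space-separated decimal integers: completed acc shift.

Answer: 2 8729 14

Derivation:
byte[0]=0xBB cont=1 payload=0x3B: acc |= 59<<0 -> completed=0 acc=59 shift=7
byte[1]=0x50 cont=0 payload=0x50: varint #1 complete (value=10299); reset -> completed=1 acc=0 shift=0
byte[2]=0x81 cont=1 payload=0x01: acc |= 1<<0 -> completed=1 acc=1 shift=7
byte[3]=0xB8 cont=1 payload=0x38: acc |= 56<<7 -> completed=1 acc=7169 shift=14
byte[4]=0x31 cont=0 payload=0x31: varint #2 complete (value=809985); reset -> completed=2 acc=0 shift=0
byte[5]=0x99 cont=1 payload=0x19: acc |= 25<<0 -> completed=2 acc=25 shift=7
byte[6]=0xC4 cont=1 payload=0x44: acc |= 68<<7 -> completed=2 acc=8729 shift=14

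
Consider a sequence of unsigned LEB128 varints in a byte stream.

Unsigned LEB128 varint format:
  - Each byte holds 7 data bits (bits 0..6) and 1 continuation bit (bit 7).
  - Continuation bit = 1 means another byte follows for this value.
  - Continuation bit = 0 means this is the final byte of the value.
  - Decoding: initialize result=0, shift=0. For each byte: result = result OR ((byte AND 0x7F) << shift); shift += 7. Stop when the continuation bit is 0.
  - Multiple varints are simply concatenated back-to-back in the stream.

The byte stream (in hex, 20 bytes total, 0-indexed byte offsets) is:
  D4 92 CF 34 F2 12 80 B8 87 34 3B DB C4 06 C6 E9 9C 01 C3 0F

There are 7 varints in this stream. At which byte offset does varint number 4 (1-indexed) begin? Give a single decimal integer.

Answer: 10

Derivation:
  byte[0]=0xD4 cont=1 payload=0x54=84: acc |= 84<<0 -> acc=84 shift=7
  byte[1]=0x92 cont=1 payload=0x12=18: acc |= 18<<7 -> acc=2388 shift=14
  byte[2]=0xCF cont=1 payload=0x4F=79: acc |= 79<<14 -> acc=1296724 shift=21
  byte[3]=0x34 cont=0 payload=0x34=52: acc |= 52<<21 -> acc=110348628 shift=28 [end]
Varint 1: bytes[0:4] = D4 92 CF 34 -> value 110348628 (4 byte(s))
  byte[4]=0xF2 cont=1 payload=0x72=114: acc |= 114<<0 -> acc=114 shift=7
  byte[5]=0x12 cont=0 payload=0x12=18: acc |= 18<<7 -> acc=2418 shift=14 [end]
Varint 2: bytes[4:6] = F2 12 -> value 2418 (2 byte(s))
  byte[6]=0x80 cont=1 payload=0x00=0: acc |= 0<<0 -> acc=0 shift=7
  byte[7]=0xB8 cont=1 payload=0x38=56: acc |= 56<<7 -> acc=7168 shift=14
  byte[8]=0x87 cont=1 payload=0x07=7: acc |= 7<<14 -> acc=121856 shift=21
  byte[9]=0x34 cont=0 payload=0x34=52: acc |= 52<<21 -> acc=109173760 shift=28 [end]
Varint 3: bytes[6:10] = 80 B8 87 34 -> value 109173760 (4 byte(s))
  byte[10]=0x3B cont=0 payload=0x3B=59: acc |= 59<<0 -> acc=59 shift=7 [end]
Varint 4: bytes[10:11] = 3B -> value 59 (1 byte(s))
  byte[11]=0xDB cont=1 payload=0x5B=91: acc |= 91<<0 -> acc=91 shift=7
  byte[12]=0xC4 cont=1 payload=0x44=68: acc |= 68<<7 -> acc=8795 shift=14
  byte[13]=0x06 cont=0 payload=0x06=6: acc |= 6<<14 -> acc=107099 shift=21 [end]
Varint 5: bytes[11:14] = DB C4 06 -> value 107099 (3 byte(s))
  byte[14]=0xC6 cont=1 payload=0x46=70: acc |= 70<<0 -> acc=70 shift=7
  byte[15]=0xE9 cont=1 payload=0x69=105: acc |= 105<<7 -> acc=13510 shift=14
  byte[16]=0x9C cont=1 payload=0x1C=28: acc |= 28<<14 -> acc=472262 shift=21
  byte[17]=0x01 cont=0 payload=0x01=1: acc |= 1<<21 -> acc=2569414 shift=28 [end]
Varint 6: bytes[14:18] = C6 E9 9C 01 -> value 2569414 (4 byte(s))
  byte[18]=0xC3 cont=1 payload=0x43=67: acc |= 67<<0 -> acc=67 shift=7
  byte[19]=0x0F cont=0 payload=0x0F=15: acc |= 15<<7 -> acc=1987 shift=14 [end]
Varint 7: bytes[18:20] = C3 0F -> value 1987 (2 byte(s))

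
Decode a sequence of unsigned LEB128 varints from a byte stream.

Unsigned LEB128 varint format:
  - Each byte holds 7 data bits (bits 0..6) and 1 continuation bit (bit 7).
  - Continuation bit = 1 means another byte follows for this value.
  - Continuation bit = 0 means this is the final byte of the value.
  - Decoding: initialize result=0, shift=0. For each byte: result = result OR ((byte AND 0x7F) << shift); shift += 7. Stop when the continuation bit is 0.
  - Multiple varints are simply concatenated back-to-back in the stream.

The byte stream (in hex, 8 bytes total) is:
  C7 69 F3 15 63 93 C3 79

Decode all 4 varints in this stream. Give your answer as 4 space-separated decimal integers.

Answer: 13511 2803 99 1991059

Derivation:
  byte[0]=0xC7 cont=1 payload=0x47=71: acc |= 71<<0 -> acc=71 shift=7
  byte[1]=0x69 cont=0 payload=0x69=105: acc |= 105<<7 -> acc=13511 shift=14 [end]
Varint 1: bytes[0:2] = C7 69 -> value 13511 (2 byte(s))
  byte[2]=0xF3 cont=1 payload=0x73=115: acc |= 115<<0 -> acc=115 shift=7
  byte[3]=0x15 cont=0 payload=0x15=21: acc |= 21<<7 -> acc=2803 shift=14 [end]
Varint 2: bytes[2:4] = F3 15 -> value 2803 (2 byte(s))
  byte[4]=0x63 cont=0 payload=0x63=99: acc |= 99<<0 -> acc=99 shift=7 [end]
Varint 3: bytes[4:5] = 63 -> value 99 (1 byte(s))
  byte[5]=0x93 cont=1 payload=0x13=19: acc |= 19<<0 -> acc=19 shift=7
  byte[6]=0xC3 cont=1 payload=0x43=67: acc |= 67<<7 -> acc=8595 shift=14
  byte[7]=0x79 cont=0 payload=0x79=121: acc |= 121<<14 -> acc=1991059 shift=21 [end]
Varint 4: bytes[5:8] = 93 C3 79 -> value 1991059 (3 byte(s))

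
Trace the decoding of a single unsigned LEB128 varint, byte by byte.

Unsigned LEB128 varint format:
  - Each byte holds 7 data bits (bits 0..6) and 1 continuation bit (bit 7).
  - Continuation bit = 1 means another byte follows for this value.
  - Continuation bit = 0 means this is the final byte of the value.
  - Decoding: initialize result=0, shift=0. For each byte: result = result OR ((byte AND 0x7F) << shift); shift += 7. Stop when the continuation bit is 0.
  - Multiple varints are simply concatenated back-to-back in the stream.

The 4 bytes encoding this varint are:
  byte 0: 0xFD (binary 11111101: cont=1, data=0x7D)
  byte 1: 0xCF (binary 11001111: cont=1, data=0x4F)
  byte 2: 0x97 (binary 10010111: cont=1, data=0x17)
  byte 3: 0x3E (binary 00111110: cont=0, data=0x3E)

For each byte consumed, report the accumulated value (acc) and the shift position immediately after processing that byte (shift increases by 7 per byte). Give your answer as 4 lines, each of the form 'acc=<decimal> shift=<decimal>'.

byte 0=0xFD: payload=0x7D=125, contrib = 125<<0 = 125; acc -> 125, shift -> 7
byte 1=0xCF: payload=0x4F=79, contrib = 79<<7 = 10112; acc -> 10237, shift -> 14
byte 2=0x97: payload=0x17=23, contrib = 23<<14 = 376832; acc -> 387069, shift -> 21
byte 3=0x3E: payload=0x3E=62, contrib = 62<<21 = 130023424; acc -> 130410493, shift -> 28

Answer: acc=125 shift=7
acc=10237 shift=14
acc=387069 shift=21
acc=130410493 shift=28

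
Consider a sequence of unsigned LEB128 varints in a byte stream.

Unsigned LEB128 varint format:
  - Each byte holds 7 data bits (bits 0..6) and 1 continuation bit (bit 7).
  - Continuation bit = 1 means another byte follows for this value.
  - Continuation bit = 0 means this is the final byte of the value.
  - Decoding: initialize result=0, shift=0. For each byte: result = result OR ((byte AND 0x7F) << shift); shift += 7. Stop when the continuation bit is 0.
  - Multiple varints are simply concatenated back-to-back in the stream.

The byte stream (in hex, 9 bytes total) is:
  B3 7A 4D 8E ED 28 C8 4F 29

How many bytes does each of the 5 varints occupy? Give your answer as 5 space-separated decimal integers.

  byte[0]=0xB3 cont=1 payload=0x33=51: acc |= 51<<0 -> acc=51 shift=7
  byte[1]=0x7A cont=0 payload=0x7A=122: acc |= 122<<7 -> acc=15667 shift=14 [end]
Varint 1: bytes[0:2] = B3 7A -> value 15667 (2 byte(s))
  byte[2]=0x4D cont=0 payload=0x4D=77: acc |= 77<<0 -> acc=77 shift=7 [end]
Varint 2: bytes[2:3] = 4D -> value 77 (1 byte(s))
  byte[3]=0x8E cont=1 payload=0x0E=14: acc |= 14<<0 -> acc=14 shift=7
  byte[4]=0xED cont=1 payload=0x6D=109: acc |= 109<<7 -> acc=13966 shift=14
  byte[5]=0x28 cont=0 payload=0x28=40: acc |= 40<<14 -> acc=669326 shift=21 [end]
Varint 3: bytes[3:6] = 8E ED 28 -> value 669326 (3 byte(s))
  byte[6]=0xC8 cont=1 payload=0x48=72: acc |= 72<<0 -> acc=72 shift=7
  byte[7]=0x4F cont=0 payload=0x4F=79: acc |= 79<<7 -> acc=10184 shift=14 [end]
Varint 4: bytes[6:8] = C8 4F -> value 10184 (2 byte(s))
  byte[8]=0x29 cont=0 payload=0x29=41: acc |= 41<<0 -> acc=41 shift=7 [end]
Varint 5: bytes[8:9] = 29 -> value 41 (1 byte(s))

Answer: 2 1 3 2 1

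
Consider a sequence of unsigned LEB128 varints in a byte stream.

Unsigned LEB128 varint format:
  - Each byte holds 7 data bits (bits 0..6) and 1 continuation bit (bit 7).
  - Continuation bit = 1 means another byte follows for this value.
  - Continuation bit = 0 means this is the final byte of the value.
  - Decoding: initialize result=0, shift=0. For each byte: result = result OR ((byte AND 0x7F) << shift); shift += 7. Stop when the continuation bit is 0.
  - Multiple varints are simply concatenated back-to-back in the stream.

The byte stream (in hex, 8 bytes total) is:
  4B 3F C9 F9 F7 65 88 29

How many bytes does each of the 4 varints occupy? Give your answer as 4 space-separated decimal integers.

Answer: 1 1 4 2

Derivation:
  byte[0]=0x4B cont=0 payload=0x4B=75: acc |= 75<<0 -> acc=75 shift=7 [end]
Varint 1: bytes[0:1] = 4B -> value 75 (1 byte(s))
  byte[1]=0x3F cont=0 payload=0x3F=63: acc |= 63<<0 -> acc=63 shift=7 [end]
Varint 2: bytes[1:2] = 3F -> value 63 (1 byte(s))
  byte[2]=0xC9 cont=1 payload=0x49=73: acc |= 73<<0 -> acc=73 shift=7
  byte[3]=0xF9 cont=1 payload=0x79=121: acc |= 121<<7 -> acc=15561 shift=14
  byte[4]=0xF7 cont=1 payload=0x77=119: acc |= 119<<14 -> acc=1965257 shift=21
  byte[5]=0x65 cont=0 payload=0x65=101: acc |= 101<<21 -> acc=213777609 shift=28 [end]
Varint 3: bytes[2:6] = C9 F9 F7 65 -> value 213777609 (4 byte(s))
  byte[6]=0x88 cont=1 payload=0x08=8: acc |= 8<<0 -> acc=8 shift=7
  byte[7]=0x29 cont=0 payload=0x29=41: acc |= 41<<7 -> acc=5256 shift=14 [end]
Varint 4: bytes[6:8] = 88 29 -> value 5256 (2 byte(s))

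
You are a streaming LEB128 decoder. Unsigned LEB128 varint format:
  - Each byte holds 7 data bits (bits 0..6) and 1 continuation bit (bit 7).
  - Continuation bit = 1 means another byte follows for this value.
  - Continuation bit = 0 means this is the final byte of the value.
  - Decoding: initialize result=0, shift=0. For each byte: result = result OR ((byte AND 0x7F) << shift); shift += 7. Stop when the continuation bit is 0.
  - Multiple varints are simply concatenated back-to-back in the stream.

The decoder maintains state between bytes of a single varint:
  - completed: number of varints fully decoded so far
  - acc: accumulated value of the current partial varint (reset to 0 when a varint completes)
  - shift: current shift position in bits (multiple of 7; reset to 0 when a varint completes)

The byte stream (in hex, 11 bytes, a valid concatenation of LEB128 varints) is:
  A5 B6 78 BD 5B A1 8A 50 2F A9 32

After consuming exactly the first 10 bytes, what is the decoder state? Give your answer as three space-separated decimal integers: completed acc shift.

Answer: 4 41 7

Derivation:
byte[0]=0xA5 cont=1 payload=0x25: acc |= 37<<0 -> completed=0 acc=37 shift=7
byte[1]=0xB6 cont=1 payload=0x36: acc |= 54<<7 -> completed=0 acc=6949 shift=14
byte[2]=0x78 cont=0 payload=0x78: varint #1 complete (value=1973029); reset -> completed=1 acc=0 shift=0
byte[3]=0xBD cont=1 payload=0x3D: acc |= 61<<0 -> completed=1 acc=61 shift=7
byte[4]=0x5B cont=0 payload=0x5B: varint #2 complete (value=11709); reset -> completed=2 acc=0 shift=0
byte[5]=0xA1 cont=1 payload=0x21: acc |= 33<<0 -> completed=2 acc=33 shift=7
byte[6]=0x8A cont=1 payload=0x0A: acc |= 10<<7 -> completed=2 acc=1313 shift=14
byte[7]=0x50 cont=0 payload=0x50: varint #3 complete (value=1312033); reset -> completed=3 acc=0 shift=0
byte[8]=0x2F cont=0 payload=0x2F: varint #4 complete (value=47); reset -> completed=4 acc=0 shift=0
byte[9]=0xA9 cont=1 payload=0x29: acc |= 41<<0 -> completed=4 acc=41 shift=7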